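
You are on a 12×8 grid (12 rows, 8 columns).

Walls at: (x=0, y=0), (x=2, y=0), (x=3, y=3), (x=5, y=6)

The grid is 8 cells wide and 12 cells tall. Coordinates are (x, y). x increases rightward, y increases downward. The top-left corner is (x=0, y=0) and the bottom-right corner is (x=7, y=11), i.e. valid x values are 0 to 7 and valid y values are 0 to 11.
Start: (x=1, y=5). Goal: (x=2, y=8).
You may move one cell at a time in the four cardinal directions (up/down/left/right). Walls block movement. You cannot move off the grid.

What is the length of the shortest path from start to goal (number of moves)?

BFS from (x=1, y=5) until reaching (x=2, y=8):
  Distance 0: (x=1, y=5)
  Distance 1: (x=1, y=4), (x=0, y=5), (x=2, y=5), (x=1, y=6)
  Distance 2: (x=1, y=3), (x=0, y=4), (x=2, y=4), (x=3, y=5), (x=0, y=6), (x=2, y=6), (x=1, y=7)
  Distance 3: (x=1, y=2), (x=0, y=3), (x=2, y=3), (x=3, y=4), (x=4, y=5), (x=3, y=6), (x=0, y=7), (x=2, y=7), (x=1, y=8)
  Distance 4: (x=1, y=1), (x=0, y=2), (x=2, y=2), (x=4, y=4), (x=5, y=5), (x=4, y=6), (x=3, y=7), (x=0, y=8), (x=2, y=8), (x=1, y=9)  <- goal reached here
One shortest path (4 moves): (x=1, y=5) -> (x=2, y=5) -> (x=2, y=6) -> (x=2, y=7) -> (x=2, y=8)

Answer: Shortest path length: 4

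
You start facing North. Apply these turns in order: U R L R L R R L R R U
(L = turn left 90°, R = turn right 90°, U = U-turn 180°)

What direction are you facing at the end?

Start: North
  U (U-turn (180°)) -> South
  R (right (90° clockwise)) -> West
  L (left (90° counter-clockwise)) -> South
  R (right (90° clockwise)) -> West
  L (left (90° counter-clockwise)) -> South
  R (right (90° clockwise)) -> West
  R (right (90° clockwise)) -> North
  L (left (90° counter-clockwise)) -> West
  R (right (90° clockwise)) -> North
  R (right (90° clockwise)) -> East
  U (U-turn (180°)) -> West
Final: West

Answer: Final heading: West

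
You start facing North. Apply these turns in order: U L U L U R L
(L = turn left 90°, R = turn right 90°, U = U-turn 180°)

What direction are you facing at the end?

Answer: Final heading: North

Derivation:
Start: North
  U (U-turn (180°)) -> South
  L (left (90° counter-clockwise)) -> East
  U (U-turn (180°)) -> West
  L (left (90° counter-clockwise)) -> South
  U (U-turn (180°)) -> North
  R (right (90° clockwise)) -> East
  L (left (90° counter-clockwise)) -> North
Final: North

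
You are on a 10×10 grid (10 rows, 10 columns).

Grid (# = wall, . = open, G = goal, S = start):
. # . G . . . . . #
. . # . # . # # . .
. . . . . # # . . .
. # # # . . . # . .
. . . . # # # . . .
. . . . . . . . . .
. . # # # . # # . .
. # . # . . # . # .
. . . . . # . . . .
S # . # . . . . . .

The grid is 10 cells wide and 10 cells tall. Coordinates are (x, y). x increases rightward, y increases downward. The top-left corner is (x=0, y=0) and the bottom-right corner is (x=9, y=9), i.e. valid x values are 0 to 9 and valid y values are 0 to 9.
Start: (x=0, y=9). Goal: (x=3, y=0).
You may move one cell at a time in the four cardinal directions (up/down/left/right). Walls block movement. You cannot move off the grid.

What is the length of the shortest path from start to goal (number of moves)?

Answer: Shortest path length: 12

Derivation:
BFS from (x=0, y=9) until reaching (x=3, y=0):
  Distance 0: (x=0, y=9)
  Distance 1: (x=0, y=8)
  Distance 2: (x=0, y=7), (x=1, y=8)
  Distance 3: (x=0, y=6), (x=2, y=8)
  Distance 4: (x=0, y=5), (x=1, y=6), (x=2, y=7), (x=3, y=8), (x=2, y=9)
  Distance 5: (x=0, y=4), (x=1, y=5), (x=4, y=8)
  Distance 6: (x=0, y=3), (x=1, y=4), (x=2, y=5), (x=4, y=7), (x=4, y=9)
  Distance 7: (x=0, y=2), (x=2, y=4), (x=3, y=5), (x=5, y=7), (x=5, y=9)
  Distance 8: (x=0, y=1), (x=1, y=2), (x=3, y=4), (x=4, y=5), (x=5, y=6), (x=6, y=9)
  Distance 9: (x=0, y=0), (x=1, y=1), (x=2, y=2), (x=5, y=5), (x=6, y=8), (x=7, y=9)
  Distance 10: (x=3, y=2), (x=6, y=5), (x=7, y=8), (x=8, y=9)
  Distance 11: (x=3, y=1), (x=4, y=2), (x=7, y=5), (x=7, y=7), (x=8, y=8), (x=9, y=9)
  Distance 12: (x=3, y=0), (x=4, y=3), (x=7, y=4), (x=8, y=5), (x=9, y=8)  <- goal reached here
One shortest path (12 moves): (x=0, y=9) -> (x=0, y=8) -> (x=0, y=7) -> (x=0, y=6) -> (x=0, y=5) -> (x=0, y=4) -> (x=0, y=3) -> (x=0, y=2) -> (x=1, y=2) -> (x=2, y=2) -> (x=3, y=2) -> (x=3, y=1) -> (x=3, y=0)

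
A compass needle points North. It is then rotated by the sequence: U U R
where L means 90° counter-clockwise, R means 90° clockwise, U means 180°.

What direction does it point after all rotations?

Answer: Final heading: East

Derivation:
Start: North
  U (U-turn (180°)) -> South
  U (U-turn (180°)) -> North
  R (right (90° clockwise)) -> East
Final: East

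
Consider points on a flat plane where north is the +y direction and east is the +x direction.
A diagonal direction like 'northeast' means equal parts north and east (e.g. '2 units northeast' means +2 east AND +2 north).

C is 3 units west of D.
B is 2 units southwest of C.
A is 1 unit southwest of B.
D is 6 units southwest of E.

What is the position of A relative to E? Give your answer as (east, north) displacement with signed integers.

Answer: A is at (east=-12, north=-9) relative to E.

Derivation:
Place E at the origin (east=0, north=0).
  D is 6 units southwest of E: delta (east=-6, north=-6); D at (east=-6, north=-6).
  C is 3 units west of D: delta (east=-3, north=+0); C at (east=-9, north=-6).
  B is 2 units southwest of C: delta (east=-2, north=-2); B at (east=-11, north=-8).
  A is 1 unit southwest of B: delta (east=-1, north=-1); A at (east=-12, north=-9).
Therefore A relative to E: (east=-12, north=-9).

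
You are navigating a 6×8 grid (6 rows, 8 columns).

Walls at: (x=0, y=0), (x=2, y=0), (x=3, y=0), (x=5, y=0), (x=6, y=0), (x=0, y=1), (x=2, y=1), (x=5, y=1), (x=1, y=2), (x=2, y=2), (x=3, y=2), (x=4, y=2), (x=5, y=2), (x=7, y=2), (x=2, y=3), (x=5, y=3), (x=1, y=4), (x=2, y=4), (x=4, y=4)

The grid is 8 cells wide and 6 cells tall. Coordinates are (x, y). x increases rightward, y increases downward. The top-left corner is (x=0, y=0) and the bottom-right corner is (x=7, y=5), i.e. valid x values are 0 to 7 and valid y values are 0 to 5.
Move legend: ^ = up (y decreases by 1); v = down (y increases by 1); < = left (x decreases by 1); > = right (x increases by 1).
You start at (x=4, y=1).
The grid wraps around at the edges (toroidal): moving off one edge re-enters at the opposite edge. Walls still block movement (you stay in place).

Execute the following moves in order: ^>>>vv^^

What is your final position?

Answer: Final position: (x=4, y=5)

Derivation:
Start: (x=4, y=1)
  ^ (up): (x=4, y=1) -> (x=4, y=0)
  [×3]> (right): blocked, stay at (x=4, y=0)
  v (down): (x=4, y=0) -> (x=4, y=1)
  v (down): blocked, stay at (x=4, y=1)
  ^ (up): (x=4, y=1) -> (x=4, y=0)
  ^ (up): (x=4, y=0) -> (x=4, y=5)
Final: (x=4, y=5)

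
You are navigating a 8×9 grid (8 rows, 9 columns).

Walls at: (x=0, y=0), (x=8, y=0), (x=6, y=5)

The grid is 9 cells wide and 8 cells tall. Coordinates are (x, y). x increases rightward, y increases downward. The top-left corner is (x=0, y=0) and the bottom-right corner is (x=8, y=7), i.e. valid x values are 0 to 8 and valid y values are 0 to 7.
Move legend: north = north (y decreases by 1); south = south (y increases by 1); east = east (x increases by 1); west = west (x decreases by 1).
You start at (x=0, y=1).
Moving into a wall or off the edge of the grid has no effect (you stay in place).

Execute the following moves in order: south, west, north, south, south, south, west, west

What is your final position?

Answer: Final position: (x=0, y=4)

Derivation:
Start: (x=0, y=1)
  south (south): (x=0, y=1) -> (x=0, y=2)
  west (west): blocked, stay at (x=0, y=2)
  north (north): (x=0, y=2) -> (x=0, y=1)
  south (south): (x=0, y=1) -> (x=0, y=2)
  south (south): (x=0, y=2) -> (x=0, y=3)
  south (south): (x=0, y=3) -> (x=0, y=4)
  west (west): blocked, stay at (x=0, y=4)
  west (west): blocked, stay at (x=0, y=4)
Final: (x=0, y=4)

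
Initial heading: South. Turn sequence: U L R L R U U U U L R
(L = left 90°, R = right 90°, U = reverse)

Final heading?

Start: South
  U (U-turn (180°)) -> North
  L (left (90° counter-clockwise)) -> West
  R (right (90° clockwise)) -> North
  L (left (90° counter-clockwise)) -> West
  R (right (90° clockwise)) -> North
  U (U-turn (180°)) -> South
  U (U-turn (180°)) -> North
  U (U-turn (180°)) -> South
  U (U-turn (180°)) -> North
  L (left (90° counter-clockwise)) -> West
  R (right (90° clockwise)) -> North
Final: North

Answer: Final heading: North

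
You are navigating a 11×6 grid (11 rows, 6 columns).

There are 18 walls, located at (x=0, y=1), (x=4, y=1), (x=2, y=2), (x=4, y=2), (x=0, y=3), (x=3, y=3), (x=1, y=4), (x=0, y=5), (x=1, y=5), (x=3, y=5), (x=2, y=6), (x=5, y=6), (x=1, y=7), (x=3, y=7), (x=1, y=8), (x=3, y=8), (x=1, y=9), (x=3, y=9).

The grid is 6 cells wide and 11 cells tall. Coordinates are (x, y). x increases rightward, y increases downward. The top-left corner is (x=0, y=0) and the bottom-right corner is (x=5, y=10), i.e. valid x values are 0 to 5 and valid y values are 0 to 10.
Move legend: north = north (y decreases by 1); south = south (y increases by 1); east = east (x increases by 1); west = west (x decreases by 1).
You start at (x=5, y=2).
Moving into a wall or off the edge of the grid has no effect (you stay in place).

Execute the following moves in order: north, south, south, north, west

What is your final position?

Answer: Final position: (x=5, y=2)

Derivation:
Start: (x=5, y=2)
  north (north): (x=5, y=2) -> (x=5, y=1)
  south (south): (x=5, y=1) -> (x=5, y=2)
  south (south): (x=5, y=2) -> (x=5, y=3)
  north (north): (x=5, y=3) -> (x=5, y=2)
  west (west): blocked, stay at (x=5, y=2)
Final: (x=5, y=2)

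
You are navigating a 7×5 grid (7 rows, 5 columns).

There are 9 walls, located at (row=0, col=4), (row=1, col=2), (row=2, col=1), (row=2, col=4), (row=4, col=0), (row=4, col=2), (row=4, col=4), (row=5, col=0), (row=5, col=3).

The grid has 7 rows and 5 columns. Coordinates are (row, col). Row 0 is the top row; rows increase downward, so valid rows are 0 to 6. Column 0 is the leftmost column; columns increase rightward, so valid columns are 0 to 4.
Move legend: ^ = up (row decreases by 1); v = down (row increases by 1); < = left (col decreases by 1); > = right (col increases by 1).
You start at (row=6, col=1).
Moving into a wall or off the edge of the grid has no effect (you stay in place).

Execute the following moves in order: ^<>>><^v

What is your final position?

Start: (row=6, col=1)
  ^ (up): (row=6, col=1) -> (row=5, col=1)
  < (left): blocked, stay at (row=5, col=1)
  > (right): (row=5, col=1) -> (row=5, col=2)
  > (right): blocked, stay at (row=5, col=2)
  > (right): blocked, stay at (row=5, col=2)
  < (left): (row=5, col=2) -> (row=5, col=1)
  ^ (up): (row=5, col=1) -> (row=4, col=1)
  v (down): (row=4, col=1) -> (row=5, col=1)
Final: (row=5, col=1)

Answer: Final position: (row=5, col=1)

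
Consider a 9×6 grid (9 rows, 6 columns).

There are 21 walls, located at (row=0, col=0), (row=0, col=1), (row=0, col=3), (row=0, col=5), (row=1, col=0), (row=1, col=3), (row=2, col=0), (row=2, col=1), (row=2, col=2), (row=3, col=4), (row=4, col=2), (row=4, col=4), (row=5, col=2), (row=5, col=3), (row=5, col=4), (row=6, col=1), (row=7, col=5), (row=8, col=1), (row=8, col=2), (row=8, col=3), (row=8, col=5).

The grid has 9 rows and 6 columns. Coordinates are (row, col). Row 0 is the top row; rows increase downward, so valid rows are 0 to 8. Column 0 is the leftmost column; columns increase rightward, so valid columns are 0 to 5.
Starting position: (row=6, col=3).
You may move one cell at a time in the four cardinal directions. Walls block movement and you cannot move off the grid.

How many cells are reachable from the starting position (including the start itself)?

BFS flood-fill from (row=6, col=3):
  Distance 0: (row=6, col=3)
  Distance 1: (row=6, col=2), (row=6, col=4), (row=7, col=3)
  Distance 2: (row=6, col=5), (row=7, col=2), (row=7, col=4)
  Distance 3: (row=5, col=5), (row=7, col=1), (row=8, col=4)
  Distance 4: (row=4, col=5), (row=7, col=0)
  Distance 5: (row=3, col=5), (row=6, col=0), (row=8, col=0)
  Distance 6: (row=2, col=5), (row=5, col=0)
  Distance 7: (row=1, col=5), (row=2, col=4), (row=4, col=0), (row=5, col=1)
  Distance 8: (row=1, col=4), (row=2, col=3), (row=3, col=0), (row=4, col=1)
  Distance 9: (row=0, col=4), (row=3, col=1), (row=3, col=3)
  Distance 10: (row=3, col=2), (row=4, col=3)
Total reachable: 30 (grid has 33 open cells total)

Answer: Reachable cells: 30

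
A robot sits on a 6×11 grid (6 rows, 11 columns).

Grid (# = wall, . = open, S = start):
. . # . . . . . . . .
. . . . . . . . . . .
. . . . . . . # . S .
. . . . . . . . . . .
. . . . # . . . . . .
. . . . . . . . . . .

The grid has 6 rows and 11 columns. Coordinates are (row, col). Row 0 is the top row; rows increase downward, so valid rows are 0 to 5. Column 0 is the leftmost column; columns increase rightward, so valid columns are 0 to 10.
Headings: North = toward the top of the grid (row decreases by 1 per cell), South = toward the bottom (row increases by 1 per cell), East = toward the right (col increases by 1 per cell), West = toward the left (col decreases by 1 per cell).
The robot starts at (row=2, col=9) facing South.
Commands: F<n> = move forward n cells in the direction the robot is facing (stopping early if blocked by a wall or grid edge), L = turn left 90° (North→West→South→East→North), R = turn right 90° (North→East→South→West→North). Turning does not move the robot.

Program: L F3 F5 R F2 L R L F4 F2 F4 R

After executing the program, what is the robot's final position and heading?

Answer: Final position: (row=4, col=10), facing South

Derivation:
Start: (row=2, col=9), facing South
  L: turn left, now facing East
  F3: move forward 1/3 (blocked), now at (row=2, col=10)
  F5: move forward 0/5 (blocked), now at (row=2, col=10)
  R: turn right, now facing South
  F2: move forward 2, now at (row=4, col=10)
  L: turn left, now facing East
  R: turn right, now facing South
  L: turn left, now facing East
  F4: move forward 0/4 (blocked), now at (row=4, col=10)
  F2: move forward 0/2 (blocked), now at (row=4, col=10)
  F4: move forward 0/4 (blocked), now at (row=4, col=10)
  R: turn right, now facing South
Final: (row=4, col=10), facing South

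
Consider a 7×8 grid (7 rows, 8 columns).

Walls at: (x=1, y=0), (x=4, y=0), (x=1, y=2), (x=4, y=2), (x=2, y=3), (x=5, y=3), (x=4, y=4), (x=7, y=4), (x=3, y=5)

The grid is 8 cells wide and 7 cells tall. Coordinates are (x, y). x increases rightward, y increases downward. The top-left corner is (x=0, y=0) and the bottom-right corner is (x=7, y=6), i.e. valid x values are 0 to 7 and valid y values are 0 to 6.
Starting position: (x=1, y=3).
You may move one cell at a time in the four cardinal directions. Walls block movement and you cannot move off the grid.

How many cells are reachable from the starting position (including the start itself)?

BFS flood-fill from (x=1, y=3):
  Distance 0: (x=1, y=3)
  Distance 1: (x=0, y=3), (x=1, y=4)
  Distance 2: (x=0, y=2), (x=0, y=4), (x=2, y=4), (x=1, y=5)
  Distance 3: (x=0, y=1), (x=3, y=4), (x=0, y=5), (x=2, y=5), (x=1, y=6)
  Distance 4: (x=0, y=0), (x=1, y=1), (x=3, y=3), (x=0, y=6), (x=2, y=6)
  Distance 5: (x=2, y=1), (x=3, y=2), (x=4, y=3), (x=3, y=6)
  Distance 6: (x=2, y=0), (x=3, y=1), (x=2, y=2), (x=4, y=6)
  Distance 7: (x=3, y=0), (x=4, y=1), (x=4, y=5), (x=5, y=6)
  Distance 8: (x=5, y=1), (x=5, y=5), (x=6, y=6)
  Distance 9: (x=5, y=0), (x=6, y=1), (x=5, y=2), (x=5, y=4), (x=6, y=5), (x=7, y=6)
  Distance 10: (x=6, y=0), (x=7, y=1), (x=6, y=2), (x=6, y=4), (x=7, y=5)
  Distance 11: (x=7, y=0), (x=7, y=2), (x=6, y=3)
  Distance 12: (x=7, y=3)
Total reachable: 47 (grid has 47 open cells total)

Answer: Reachable cells: 47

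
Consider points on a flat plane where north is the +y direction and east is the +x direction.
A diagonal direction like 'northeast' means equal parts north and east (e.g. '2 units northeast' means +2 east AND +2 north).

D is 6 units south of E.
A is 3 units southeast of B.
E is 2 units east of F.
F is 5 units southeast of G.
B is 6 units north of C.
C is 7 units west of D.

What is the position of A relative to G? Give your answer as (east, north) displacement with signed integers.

Place G at the origin (east=0, north=0).
  F is 5 units southeast of G: delta (east=+5, north=-5); F at (east=5, north=-5).
  E is 2 units east of F: delta (east=+2, north=+0); E at (east=7, north=-5).
  D is 6 units south of E: delta (east=+0, north=-6); D at (east=7, north=-11).
  C is 7 units west of D: delta (east=-7, north=+0); C at (east=0, north=-11).
  B is 6 units north of C: delta (east=+0, north=+6); B at (east=0, north=-5).
  A is 3 units southeast of B: delta (east=+3, north=-3); A at (east=3, north=-8).
Therefore A relative to G: (east=3, north=-8).

Answer: A is at (east=3, north=-8) relative to G.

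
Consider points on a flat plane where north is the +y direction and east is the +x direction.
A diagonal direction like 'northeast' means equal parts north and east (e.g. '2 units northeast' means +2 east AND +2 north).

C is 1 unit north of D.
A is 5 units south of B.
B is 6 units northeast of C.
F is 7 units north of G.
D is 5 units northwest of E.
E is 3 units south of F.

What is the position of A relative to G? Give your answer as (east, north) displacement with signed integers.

Answer: A is at (east=1, north=11) relative to G.

Derivation:
Place G at the origin (east=0, north=0).
  F is 7 units north of G: delta (east=+0, north=+7); F at (east=0, north=7).
  E is 3 units south of F: delta (east=+0, north=-3); E at (east=0, north=4).
  D is 5 units northwest of E: delta (east=-5, north=+5); D at (east=-5, north=9).
  C is 1 unit north of D: delta (east=+0, north=+1); C at (east=-5, north=10).
  B is 6 units northeast of C: delta (east=+6, north=+6); B at (east=1, north=16).
  A is 5 units south of B: delta (east=+0, north=-5); A at (east=1, north=11).
Therefore A relative to G: (east=1, north=11).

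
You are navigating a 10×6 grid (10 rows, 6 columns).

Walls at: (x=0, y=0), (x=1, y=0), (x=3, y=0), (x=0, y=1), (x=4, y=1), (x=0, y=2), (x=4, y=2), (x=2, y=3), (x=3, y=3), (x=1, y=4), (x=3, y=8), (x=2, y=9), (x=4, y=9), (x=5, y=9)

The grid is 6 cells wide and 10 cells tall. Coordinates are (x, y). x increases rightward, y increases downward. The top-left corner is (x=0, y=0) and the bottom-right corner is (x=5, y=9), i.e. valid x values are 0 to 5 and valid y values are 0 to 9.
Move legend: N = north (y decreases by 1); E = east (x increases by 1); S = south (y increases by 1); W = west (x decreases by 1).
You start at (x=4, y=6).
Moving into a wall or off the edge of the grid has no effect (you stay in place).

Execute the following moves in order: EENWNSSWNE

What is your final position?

Answer: Final position: (x=4, y=5)

Derivation:
Start: (x=4, y=6)
  E (east): (x=4, y=6) -> (x=5, y=6)
  E (east): blocked, stay at (x=5, y=6)
  N (north): (x=5, y=6) -> (x=5, y=5)
  W (west): (x=5, y=5) -> (x=4, y=5)
  N (north): (x=4, y=5) -> (x=4, y=4)
  S (south): (x=4, y=4) -> (x=4, y=5)
  S (south): (x=4, y=5) -> (x=4, y=6)
  W (west): (x=4, y=6) -> (x=3, y=6)
  N (north): (x=3, y=6) -> (x=3, y=5)
  E (east): (x=3, y=5) -> (x=4, y=5)
Final: (x=4, y=5)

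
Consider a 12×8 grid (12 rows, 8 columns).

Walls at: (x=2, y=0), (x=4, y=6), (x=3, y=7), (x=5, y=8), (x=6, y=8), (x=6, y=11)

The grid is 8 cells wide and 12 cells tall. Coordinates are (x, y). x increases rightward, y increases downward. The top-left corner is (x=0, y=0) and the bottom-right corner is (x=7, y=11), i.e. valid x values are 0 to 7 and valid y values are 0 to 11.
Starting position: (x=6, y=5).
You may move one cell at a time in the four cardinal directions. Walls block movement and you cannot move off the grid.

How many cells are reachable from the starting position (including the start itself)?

BFS flood-fill from (x=6, y=5):
  Distance 0: (x=6, y=5)
  Distance 1: (x=6, y=4), (x=5, y=5), (x=7, y=5), (x=6, y=6)
  Distance 2: (x=6, y=3), (x=5, y=4), (x=7, y=4), (x=4, y=5), (x=5, y=6), (x=7, y=6), (x=6, y=7)
  Distance 3: (x=6, y=2), (x=5, y=3), (x=7, y=3), (x=4, y=4), (x=3, y=5), (x=5, y=7), (x=7, y=7)
  Distance 4: (x=6, y=1), (x=5, y=2), (x=7, y=2), (x=4, y=3), (x=3, y=4), (x=2, y=5), (x=3, y=6), (x=4, y=7), (x=7, y=8)
  Distance 5: (x=6, y=0), (x=5, y=1), (x=7, y=1), (x=4, y=2), (x=3, y=3), (x=2, y=4), (x=1, y=5), (x=2, y=6), (x=4, y=8), (x=7, y=9)
  Distance 6: (x=5, y=0), (x=7, y=0), (x=4, y=1), (x=3, y=2), (x=2, y=3), (x=1, y=4), (x=0, y=5), (x=1, y=6), (x=2, y=7), (x=3, y=8), (x=4, y=9), (x=6, y=9), (x=7, y=10)
  Distance 7: (x=4, y=0), (x=3, y=1), (x=2, y=2), (x=1, y=3), (x=0, y=4), (x=0, y=6), (x=1, y=7), (x=2, y=8), (x=3, y=9), (x=5, y=9), (x=4, y=10), (x=6, y=10), (x=7, y=11)
  Distance 8: (x=3, y=0), (x=2, y=1), (x=1, y=2), (x=0, y=3), (x=0, y=7), (x=1, y=8), (x=2, y=9), (x=3, y=10), (x=5, y=10), (x=4, y=11)
  Distance 9: (x=1, y=1), (x=0, y=2), (x=0, y=8), (x=1, y=9), (x=2, y=10), (x=3, y=11), (x=5, y=11)
  Distance 10: (x=1, y=0), (x=0, y=1), (x=0, y=9), (x=1, y=10), (x=2, y=11)
  Distance 11: (x=0, y=0), (x=0, y=10), (x=1, y=11)
  Distance 12: (x=0, y=11)
Total reachable: 90 (grid has 90 open cells total)

Answer: Reachable cells: 90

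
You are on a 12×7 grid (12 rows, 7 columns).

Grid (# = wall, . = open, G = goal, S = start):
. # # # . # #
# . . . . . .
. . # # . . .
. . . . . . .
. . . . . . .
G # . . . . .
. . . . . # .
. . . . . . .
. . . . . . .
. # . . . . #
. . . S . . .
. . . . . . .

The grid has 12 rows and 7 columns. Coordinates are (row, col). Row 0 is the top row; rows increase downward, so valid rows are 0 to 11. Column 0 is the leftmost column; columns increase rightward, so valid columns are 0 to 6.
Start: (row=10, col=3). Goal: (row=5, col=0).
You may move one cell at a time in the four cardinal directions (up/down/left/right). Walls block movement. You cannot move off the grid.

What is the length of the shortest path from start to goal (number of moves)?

Answer: Shortest path length: 8

Derivation:
BFS from (row=10, col=3) until reaching (row=5, col=0):
  Distance 0: (row=10, col=3)
  Distance 1: (row=9, col=3), (row=10, col=2), (row=10, col=4), (row=11, col=3)
  Distance 2: (row=8, col=3), (row=9, col=2), (row=9, col=4), (row=10, col=1), (row=10, col=5), (row=11, col=2), (row=11, col=4)
  Distance 3: (row=7, col=3), (row=8, col=2), (row=8, col=4), (row=9, col=5), (row=10, col=0), (row=10, col=6), (row=11, col=1), (row=11, col=5)
  Distance 4: (row=6, col=3), (row=7, col=2), (row=7, col=4), (row=8, col=1), (row=8, col=5), (row=9, col=0), (row=11, col=0), (row=11, col=6)
  Distance 5: (row=5, col=3), (row=6, col=2), (row=6, col=4), (row=7, col=1), (row=7, col=5), (row=8, col=0), (row=8, col=6)
  Distance 6: (row=4, col=3), (row=5, col=2), (row=5, col=4), (row=6, col=1), (row=7, col=0), (row=7, col=6)
  Distance 7: (row=3, col=3), (row=4, col=2), (row=4, col=4), (row=5, col=5), (row=6, col=0), (row=6, col=6)
  Distance 8: (row=3, col=2), (row=3, col=4), (row=4, col=1), (row=4, col=5), (row=5, col=0), (row=5, col=6)  <- goal reached here
One shortest path (8 moves): (row=10, col=3) -> (row=10, col=2) -> (row=10, col=1) -> (row=10, col=0) -> (row=9, col=0) -> (row=8, col=0) -> (row=7, col=0) -> (row=6, col=0) -> (row=5, col=0)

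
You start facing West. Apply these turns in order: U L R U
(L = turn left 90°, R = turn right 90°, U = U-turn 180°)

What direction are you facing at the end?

Answer: Final heading: West

Derivation:
Start: West
  U (U-turn (180°)) -> East
  L (left (90° counter-clockwise)) -> North
  R (right (90° clockwise)) -> East
  U (U-turn (180°)) -> West
Final: West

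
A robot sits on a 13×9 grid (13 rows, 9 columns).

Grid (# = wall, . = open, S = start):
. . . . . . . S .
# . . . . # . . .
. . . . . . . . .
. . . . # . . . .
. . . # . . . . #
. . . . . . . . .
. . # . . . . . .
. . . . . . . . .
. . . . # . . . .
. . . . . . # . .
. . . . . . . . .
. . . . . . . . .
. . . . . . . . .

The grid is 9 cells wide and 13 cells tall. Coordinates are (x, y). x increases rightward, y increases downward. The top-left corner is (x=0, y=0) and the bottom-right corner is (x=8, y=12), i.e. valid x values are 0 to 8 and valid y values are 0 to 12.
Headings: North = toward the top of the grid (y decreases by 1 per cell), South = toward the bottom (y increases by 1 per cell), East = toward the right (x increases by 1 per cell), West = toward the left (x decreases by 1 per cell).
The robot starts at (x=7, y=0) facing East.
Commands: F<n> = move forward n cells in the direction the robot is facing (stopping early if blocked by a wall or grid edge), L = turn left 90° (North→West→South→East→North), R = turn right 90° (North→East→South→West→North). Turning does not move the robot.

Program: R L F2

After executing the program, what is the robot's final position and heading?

Start: (x=7, y=0), facing East
  R: turn right, now facing South
  L: turn left, now facing East
  F2: move forward 1/2 (blocked), now at (x=8, y=0)
Final: (x=8, y=0), facing East

Answer: Final position: (x=8, y=0), facing East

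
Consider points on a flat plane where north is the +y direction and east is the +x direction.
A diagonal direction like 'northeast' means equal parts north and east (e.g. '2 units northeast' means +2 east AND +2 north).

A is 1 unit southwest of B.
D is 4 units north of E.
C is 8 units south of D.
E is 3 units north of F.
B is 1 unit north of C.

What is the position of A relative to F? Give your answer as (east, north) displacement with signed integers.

Answer: A is at (east=-1, north=-1) relative to F.

Derivation:
Place F at the origin (east=0, north=0).
  E is 3 units north of F: delta (east=+0, north=+3); E at (east=0, north=3).
  D is 4 units north of E: delta (east=+0, north=+4); D at (east=0, north=7).
  C is 8 units south of D: delta (east=+0, north=-8); C at (east=0, north=-1).
  B is 1 unit north of C: delta (east=+0, north=+1); B at (east=0, north=0).
  A is 1 unit southwest of B: delta (east=-1, north=-1); A at (east=-1, north=-1).
Therefore A relative to F: (east=-1, north=-1).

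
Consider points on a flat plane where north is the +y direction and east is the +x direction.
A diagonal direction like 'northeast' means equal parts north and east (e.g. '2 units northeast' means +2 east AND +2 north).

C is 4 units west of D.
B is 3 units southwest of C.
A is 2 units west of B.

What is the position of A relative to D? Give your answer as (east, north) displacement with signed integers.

Place D at the origin (east=0, north=0).
  C is 4 units west of D: delta (east=-4, north=+0); C at (east=-4, north=0).
  B is 3 units southwest of C: delta (east=-3, north=-3); B at (east=-7, north=-3).
  A is 2 units west of B: delta (east=-2, north=+0); A at (east=-9, north=-3).
Therefore A relative to D: (east=-9, north=-3).

Answer: A is at (east=-9, north=-3) relative to D.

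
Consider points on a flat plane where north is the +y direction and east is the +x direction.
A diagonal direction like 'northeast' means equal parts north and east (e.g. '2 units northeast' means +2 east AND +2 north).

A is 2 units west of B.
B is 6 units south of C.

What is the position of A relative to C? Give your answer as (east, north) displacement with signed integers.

Place C at the origin (east=0, north=0).
  B is 6 units south of C: delta (east=+0, north=-6); B at (east=0, north=-6).
  A is 2 units west of B: delta (east=-2, north=+0); A at (east=-2, north=-6).
Therefore A relative to C: (east=-2, north=-6).

Answer: A is at (east=-2, north=-6) relative to C.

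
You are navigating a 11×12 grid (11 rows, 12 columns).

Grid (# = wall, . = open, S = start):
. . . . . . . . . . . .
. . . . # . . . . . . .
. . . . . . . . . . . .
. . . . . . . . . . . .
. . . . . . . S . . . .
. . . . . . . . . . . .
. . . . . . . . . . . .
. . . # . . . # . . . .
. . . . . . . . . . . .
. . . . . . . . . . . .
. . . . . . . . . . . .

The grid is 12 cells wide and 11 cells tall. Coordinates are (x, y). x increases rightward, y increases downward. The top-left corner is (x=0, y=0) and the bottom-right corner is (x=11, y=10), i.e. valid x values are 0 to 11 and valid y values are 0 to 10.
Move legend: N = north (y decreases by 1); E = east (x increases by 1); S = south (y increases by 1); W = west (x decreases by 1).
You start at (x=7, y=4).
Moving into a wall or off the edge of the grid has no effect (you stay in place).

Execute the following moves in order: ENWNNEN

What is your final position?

Start: (x=7, y=4)
  E (east): (x=7, y=4) -> (x=8, y=4)
  N (north): (x=8, y=4) -> (x=8, y=3)
  W (west): (x=8, y=3) -> (x=7, y=3)
  N (north): (x=7, y=3) -> (x=7, y=2)
  N (north): (x=7, y=2) -> (x=7, y=1)
  E (east): (x=7, y=1) -> (x=8, y=1)
  N (north): (x=8, y=1) -> (x=8, y=0)
Final: (x=8, y=0)

Answer: Final position: (x=8, y=0)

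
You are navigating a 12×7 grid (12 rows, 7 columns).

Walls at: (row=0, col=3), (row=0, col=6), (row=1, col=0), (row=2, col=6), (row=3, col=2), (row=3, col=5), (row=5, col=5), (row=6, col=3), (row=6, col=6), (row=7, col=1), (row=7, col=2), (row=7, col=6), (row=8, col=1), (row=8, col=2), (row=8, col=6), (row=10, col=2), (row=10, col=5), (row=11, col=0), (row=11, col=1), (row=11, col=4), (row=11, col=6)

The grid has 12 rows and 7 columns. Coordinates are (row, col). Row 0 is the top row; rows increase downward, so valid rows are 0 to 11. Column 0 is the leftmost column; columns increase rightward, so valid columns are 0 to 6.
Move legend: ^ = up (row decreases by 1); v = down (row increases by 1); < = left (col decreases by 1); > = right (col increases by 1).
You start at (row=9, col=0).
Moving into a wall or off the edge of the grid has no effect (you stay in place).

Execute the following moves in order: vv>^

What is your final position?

Answer: Final position: (row=9, col=1)

Derivation:
Start: (row=9, col=0)
  v (down): (row=9, col=0) -> (row=10, col=0)
  v (down): blocked, stay at (row=10, col=0)
  > (right): (row=10, col=0) -> (row=10, col=1)
  ^ (up): (row=10, col=1) -> (row=9, col=1)
Final: (row=9, col=1)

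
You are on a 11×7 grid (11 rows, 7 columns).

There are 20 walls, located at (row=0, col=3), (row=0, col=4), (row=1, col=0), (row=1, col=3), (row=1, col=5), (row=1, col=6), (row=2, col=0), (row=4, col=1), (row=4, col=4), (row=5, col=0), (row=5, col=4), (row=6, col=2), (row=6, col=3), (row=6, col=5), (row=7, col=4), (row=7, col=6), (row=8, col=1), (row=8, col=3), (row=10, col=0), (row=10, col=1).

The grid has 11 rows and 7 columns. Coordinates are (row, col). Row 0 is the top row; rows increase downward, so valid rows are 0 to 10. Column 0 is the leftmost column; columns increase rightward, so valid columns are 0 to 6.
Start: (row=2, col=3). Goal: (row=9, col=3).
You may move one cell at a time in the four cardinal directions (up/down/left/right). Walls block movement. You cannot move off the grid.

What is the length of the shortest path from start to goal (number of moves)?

BFS from (row=2, col=3) until reaching (row=9, col=3):
  Distance 0: (row=2, col=3)
  Distance 1: (row=2, col=2), (row=2, col=4), (row=3, col=3)
  Distance 2: (row=1, col=2), (row=1, col=4), (row=2, col=1), (row=2, col=5), (row=3, col=2), (row=3, col=4), (row=4, col=3)
  Distance 3: (row=0, col=2), (row=1, col=1), (row=2, col=6), (row=3, col=1), (row=3, col=5), (row=4, col=2), (row=5, col=3)
  Distance 4: (row=0, col=1), (row=3, col=0), (row=3, col=6), (row=4, col=5), (row=5, col=2)
  Distance 5: (row=0, col=0), (row=4, col=0), (row=4, col=6), (row=5, col=1), (row=5, col=5)
  Distance 6: (row=5, col=6), (row=6, col=1)
  Distance 7: (row=6, col=0), (row=6, col=6), (row=7, col=1)
  Distance 8: (row=7, col=0), (row=7, col=2)
  Distance 9: (row=7, col=3), (row=8, col=0), (row=8, col=2)
  Distance 10: (row=9, col=0), (row=9, col=2)
  Distance 11: (row=9, col=1), (row=9, col=3), (row=10, col=2)  <- goal reached here
One shortest path (11 moves): (row=2, col=3) -> (row=2, col=2) -> (row=3, col=2) -> (row=4, col=2) -> (row=5, col=2) -> (row=5, col=1) -> (row=6, col=1) -> (row=7, col=1) -> (row=7, col=2) -> (row=8, col=2) -> (row=9, col=2) -> (row=9, col=3)

Answer: Shortest path length: 11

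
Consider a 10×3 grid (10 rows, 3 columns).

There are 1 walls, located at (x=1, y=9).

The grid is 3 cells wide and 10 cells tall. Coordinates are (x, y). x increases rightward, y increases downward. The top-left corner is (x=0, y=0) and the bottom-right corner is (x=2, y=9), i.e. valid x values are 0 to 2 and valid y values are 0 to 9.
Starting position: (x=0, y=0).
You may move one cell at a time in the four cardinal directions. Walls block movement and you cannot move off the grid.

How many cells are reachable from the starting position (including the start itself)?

Answer: Reachable cells: 29

Derivation:
BFS flood-fill from (x=0, y=0):
  Distance 0: (x=0, y=0)
  Distance 1: (x=1, y=0), (x=0, y=1)
  Distance 2: (x=2, y=0), (x=1, y=1), (x=0, y=2)
  Distance 3: (x=2, y=1), (x=1, y=2), (x=0, y=3)
  Distance 4: (x=2, y=2), (x=1, y=3), (x=0, y=4)
  Distance 5: (x=2, y=3), (x=1, y=4), (x=0, y=5)
  Distance 6: (x=2, y=4), (x=1, y=5), (x=0, y=6)
  Distance 7: (x=2, y=5), (x=1, y=6), (x=0, y=7)
  Distance 8: (x=2, y=6), (x=1, y=7), (x=0, y=8)
  Distance 9: (x=2, y=7), (x=1, y=8), (x=0, y=9)
  Distance 10: (x=2, y=8)
  Distance 11: (x=2, y=9)
Total reachable: 29 (grid has 29 open cells total)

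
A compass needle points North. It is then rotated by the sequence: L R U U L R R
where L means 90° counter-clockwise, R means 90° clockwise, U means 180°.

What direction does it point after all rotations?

Answer: Final heading: East

Derivation:
Start: North
  L (left (90° counter-clockwise)) -> West
  R (right (90° clockwise)) -> North
  U (U-turn (180°)) -> South
  U (U-turn (180°)) -> North
  L (left (90° counter-clockwise)) -> West
  R (right (90° clockwise)) -> North
  R (right (90° clockwise)) -> East
Final: East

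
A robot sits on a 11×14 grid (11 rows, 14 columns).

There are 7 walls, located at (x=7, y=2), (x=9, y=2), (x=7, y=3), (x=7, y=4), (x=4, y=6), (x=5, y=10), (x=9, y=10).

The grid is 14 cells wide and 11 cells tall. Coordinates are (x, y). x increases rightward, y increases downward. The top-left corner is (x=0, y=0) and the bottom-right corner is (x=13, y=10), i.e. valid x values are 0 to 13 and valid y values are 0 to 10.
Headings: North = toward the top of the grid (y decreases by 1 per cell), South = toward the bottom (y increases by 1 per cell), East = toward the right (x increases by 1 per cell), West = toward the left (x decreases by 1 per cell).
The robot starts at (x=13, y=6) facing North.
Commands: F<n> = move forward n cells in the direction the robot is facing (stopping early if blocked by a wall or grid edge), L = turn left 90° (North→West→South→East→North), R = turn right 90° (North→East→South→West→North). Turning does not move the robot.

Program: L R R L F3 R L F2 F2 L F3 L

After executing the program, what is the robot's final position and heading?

Answer: Final position: (x=10, y=0), facing South

Derivation:
Start: (x=13, y=6), facing North
  L: turn left, now facing West
  R: turn right, now facing North
  R: turn right, now facing East
  L: turn left, now facing North
  F3: move forward 3, now at (x=13, y=3)
  R: turn right, now facing East
  L: turn left, now facing North
  F2: move forward 2, now at (x=13, y=1)
  F2: move forward 1/2 (blocked), now at (x=13, y=0)
  L: turn left, now facing West
  F3: move forward 3, now at (x=10, y=0)
  L: turn left, now facing South
Final: (x=10, y=0), facing South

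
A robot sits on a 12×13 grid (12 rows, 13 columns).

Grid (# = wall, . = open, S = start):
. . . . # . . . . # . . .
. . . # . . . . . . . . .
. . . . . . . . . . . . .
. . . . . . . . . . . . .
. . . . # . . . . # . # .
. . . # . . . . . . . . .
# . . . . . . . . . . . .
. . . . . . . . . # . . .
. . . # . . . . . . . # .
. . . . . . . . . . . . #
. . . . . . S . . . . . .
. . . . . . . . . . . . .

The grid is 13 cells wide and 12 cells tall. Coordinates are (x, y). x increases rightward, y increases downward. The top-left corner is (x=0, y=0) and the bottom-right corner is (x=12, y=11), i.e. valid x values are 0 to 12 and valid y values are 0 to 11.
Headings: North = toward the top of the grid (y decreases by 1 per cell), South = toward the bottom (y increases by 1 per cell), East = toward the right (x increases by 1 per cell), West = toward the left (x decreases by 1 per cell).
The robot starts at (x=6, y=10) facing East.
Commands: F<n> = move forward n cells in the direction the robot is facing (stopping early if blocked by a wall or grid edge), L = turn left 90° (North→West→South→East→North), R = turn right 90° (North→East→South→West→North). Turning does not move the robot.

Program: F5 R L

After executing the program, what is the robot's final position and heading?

Start: (x=6, y=10), facing East
  F5: move forward 5, now at (x=11, y=10)
  R: turn right, now facing South
  L: turn left, now facing East
Final: (x=11, y=10), facing East

Answer: Final position: (x=11, y=10), facing East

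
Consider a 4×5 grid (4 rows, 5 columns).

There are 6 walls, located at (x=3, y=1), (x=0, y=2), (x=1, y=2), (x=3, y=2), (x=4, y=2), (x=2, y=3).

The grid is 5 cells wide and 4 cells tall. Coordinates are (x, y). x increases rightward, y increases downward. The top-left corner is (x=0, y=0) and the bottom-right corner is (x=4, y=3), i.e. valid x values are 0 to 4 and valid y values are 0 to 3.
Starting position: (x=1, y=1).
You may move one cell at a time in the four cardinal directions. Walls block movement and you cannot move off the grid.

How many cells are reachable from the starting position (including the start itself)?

Answer: Reachable cells: 10

Derivation:
BFS flood-fill from (x=1, y=1):
  Distance 0: (x=1, y=1)
  Distance 1: (x=1, y=0), (x=0, y=1), (x=2, y=1)
  Distance 2: (x=0, y=0), (x=2, y=0), (x=2, y=2)
  Distance 3: (x=3, y=0)
  Distance 4: (x=4, y=0)
  Distance 5: (x=4, y=1)
Total reachable: 10 (grid has 14 open cells total)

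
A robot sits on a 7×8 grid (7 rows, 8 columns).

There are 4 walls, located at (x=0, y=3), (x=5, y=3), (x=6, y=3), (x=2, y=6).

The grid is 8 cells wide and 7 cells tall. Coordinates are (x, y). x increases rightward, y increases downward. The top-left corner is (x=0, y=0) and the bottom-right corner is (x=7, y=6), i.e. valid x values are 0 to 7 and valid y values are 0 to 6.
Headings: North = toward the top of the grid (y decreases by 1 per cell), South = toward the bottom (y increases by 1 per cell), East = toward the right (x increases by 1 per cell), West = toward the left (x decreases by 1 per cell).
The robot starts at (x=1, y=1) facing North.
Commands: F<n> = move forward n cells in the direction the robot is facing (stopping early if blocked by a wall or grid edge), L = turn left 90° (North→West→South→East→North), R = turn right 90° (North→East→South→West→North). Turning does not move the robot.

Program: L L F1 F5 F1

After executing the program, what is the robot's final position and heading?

Start: (x=1, y=1), facing North
  L: turn left, now facing West
  L: turn left, now facing South
  F1: move forward 1, now at (x=1, y=2)
  F5: move forward 4/5 (blocked), now at (x=1, y=6)
  F1: move forward 0/1 (blocked), now at (x=1, y=6)
Final: (x=1, y=6), facing South

Answer: Final position: (x=1, y=6), facing South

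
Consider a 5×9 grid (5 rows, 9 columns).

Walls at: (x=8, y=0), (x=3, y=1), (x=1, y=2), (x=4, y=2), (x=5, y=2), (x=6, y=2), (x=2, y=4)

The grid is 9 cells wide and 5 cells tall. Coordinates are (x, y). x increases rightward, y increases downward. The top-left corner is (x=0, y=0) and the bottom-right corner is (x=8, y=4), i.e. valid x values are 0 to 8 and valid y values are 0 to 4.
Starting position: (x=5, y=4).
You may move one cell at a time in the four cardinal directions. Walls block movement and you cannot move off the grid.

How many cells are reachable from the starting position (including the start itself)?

BFS flood-fill from (x=5, y=4):
  Distance 0: (x=5, y=4)
  Distance 1: (x=5, y=3), (x=4, y=4), (x=6, y=4)
  Distance 2: (x=4, y=3), (x=6, y=3), (x=3, y=4), (x=7, y=4)
  Distance 3: (x=3, y=3), (x=7, y=3), (x=8, y=4)
  Distance 4: (x=3, y=2), (x=7, y=2), (x=2, y=3), (x=8, y=3)
  Distance 5: (x=7, y=1), (x=2, y=2), (x=8, y=2), (x=1, y=3)
  Distance 6: (x=7, y=0), (x=2, y=1), (x=6, y=1), (x=8, y=1), (x=0, y=3), (x=1, y=4)
  Distance 7: (x=2, y=0), (x=6, y=0), (x=1, y=1), (x=5, y=1), (x=0, y=2), (x=0, y=4)
  Distance 8: (x=1, y=0), (x=3, y=0), (x=5, y=0), (x=0, y=1), (x=4, y=1)
  Distance 9: (x=0, y=0), (x=4, y=0)
Total reachable: 38 (grid has 38 open cells total)

Answer: Reachable cells: 38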